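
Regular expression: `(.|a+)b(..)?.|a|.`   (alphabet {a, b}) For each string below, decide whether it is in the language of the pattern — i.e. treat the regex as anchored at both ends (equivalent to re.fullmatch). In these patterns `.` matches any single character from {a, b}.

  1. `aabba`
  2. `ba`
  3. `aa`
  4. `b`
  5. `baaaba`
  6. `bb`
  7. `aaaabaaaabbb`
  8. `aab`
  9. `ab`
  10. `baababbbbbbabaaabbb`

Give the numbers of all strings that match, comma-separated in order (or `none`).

4

1 → no match
2 → no match
3 → no match
4 → match
5 → no match
6 → no match
7 → no match
8 → no match
9 → no match
10 → no match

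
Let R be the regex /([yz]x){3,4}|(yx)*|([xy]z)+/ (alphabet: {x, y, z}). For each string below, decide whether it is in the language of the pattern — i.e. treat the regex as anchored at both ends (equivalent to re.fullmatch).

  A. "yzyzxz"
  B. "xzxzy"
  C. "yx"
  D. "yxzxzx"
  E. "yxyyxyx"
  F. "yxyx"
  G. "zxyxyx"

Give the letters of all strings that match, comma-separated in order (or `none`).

A, C, D, F, G

A → match
B → no match
C → match
D → match
E → no match
F → match
G → match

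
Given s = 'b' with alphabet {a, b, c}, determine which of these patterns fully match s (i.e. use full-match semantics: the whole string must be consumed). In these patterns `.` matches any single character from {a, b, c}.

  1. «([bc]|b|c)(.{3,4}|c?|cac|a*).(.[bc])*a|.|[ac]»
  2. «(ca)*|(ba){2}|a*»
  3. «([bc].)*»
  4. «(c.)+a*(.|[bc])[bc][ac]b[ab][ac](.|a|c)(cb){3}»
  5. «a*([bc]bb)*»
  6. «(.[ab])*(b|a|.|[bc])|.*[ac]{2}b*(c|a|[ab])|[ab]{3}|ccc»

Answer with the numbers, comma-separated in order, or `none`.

1, 6

1 → match
2 → no match
3 → no match
4 → no match — must start with 'c'
5 → no match
6 → match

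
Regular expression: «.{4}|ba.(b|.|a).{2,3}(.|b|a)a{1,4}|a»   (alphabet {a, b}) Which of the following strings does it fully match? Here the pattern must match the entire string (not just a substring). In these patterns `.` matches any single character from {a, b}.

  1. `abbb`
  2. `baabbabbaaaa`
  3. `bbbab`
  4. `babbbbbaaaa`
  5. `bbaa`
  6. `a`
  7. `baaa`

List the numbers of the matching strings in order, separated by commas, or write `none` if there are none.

1, 2, 4, 5, 6, 7

1 → match
2 → match
3 → no match
4 → match
5 → match
6 → match
7 → match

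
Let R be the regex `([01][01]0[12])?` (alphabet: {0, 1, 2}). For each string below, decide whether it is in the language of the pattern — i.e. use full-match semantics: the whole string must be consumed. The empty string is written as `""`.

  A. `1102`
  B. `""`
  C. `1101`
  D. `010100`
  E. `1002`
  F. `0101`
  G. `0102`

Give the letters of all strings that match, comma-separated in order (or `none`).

A, B, C, E, F, G

A → match
B → match
C → match
D → no match
E → match
F → match
G → match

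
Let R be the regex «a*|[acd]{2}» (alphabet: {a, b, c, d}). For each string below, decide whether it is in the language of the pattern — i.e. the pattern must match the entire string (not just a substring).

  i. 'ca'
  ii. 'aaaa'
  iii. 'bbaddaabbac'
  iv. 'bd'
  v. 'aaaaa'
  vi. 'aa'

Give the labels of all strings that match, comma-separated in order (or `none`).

i → match
ii → match
iii → no match
iv → no match
v → match
vi → match

i, ii, v, vi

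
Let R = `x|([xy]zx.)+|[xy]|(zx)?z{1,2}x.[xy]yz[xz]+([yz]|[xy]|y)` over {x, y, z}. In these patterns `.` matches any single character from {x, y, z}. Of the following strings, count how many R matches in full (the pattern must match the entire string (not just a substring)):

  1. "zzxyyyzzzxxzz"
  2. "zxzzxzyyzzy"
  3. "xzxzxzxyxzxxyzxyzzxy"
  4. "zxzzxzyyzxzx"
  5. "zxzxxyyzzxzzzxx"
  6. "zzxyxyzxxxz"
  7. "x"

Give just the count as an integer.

1 → match
2. "zxzzxzyyzzy" → match
3 → no match
4. "zxzzxzyyzxzx" → match
5 → match
6. "zzxyxyzxxxz" → match
7. "x" → match
Total matched: 6

6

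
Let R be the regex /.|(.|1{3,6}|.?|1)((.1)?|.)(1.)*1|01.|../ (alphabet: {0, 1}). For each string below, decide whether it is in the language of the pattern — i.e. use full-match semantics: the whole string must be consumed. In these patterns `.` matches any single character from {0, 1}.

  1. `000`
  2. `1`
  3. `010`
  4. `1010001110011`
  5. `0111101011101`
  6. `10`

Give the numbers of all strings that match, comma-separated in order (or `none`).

1. `000` → no match
2. `1` → match
3. `010` → match
4 → no match
5 → match
6. `10` → match

2, 3, 5, 6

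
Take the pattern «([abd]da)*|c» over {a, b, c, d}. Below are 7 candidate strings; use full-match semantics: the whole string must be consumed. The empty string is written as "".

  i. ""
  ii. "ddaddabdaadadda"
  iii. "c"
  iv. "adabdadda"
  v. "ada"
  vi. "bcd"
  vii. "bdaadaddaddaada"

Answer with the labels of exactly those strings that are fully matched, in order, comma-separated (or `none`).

i, ii, iii, iv, v, vii

i → match
ii → match
iii → match
iv → match
v → match
vi → no match
vii → match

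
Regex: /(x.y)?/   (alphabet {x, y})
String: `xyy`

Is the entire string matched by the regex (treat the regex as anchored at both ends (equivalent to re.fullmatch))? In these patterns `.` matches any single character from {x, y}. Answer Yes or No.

Yes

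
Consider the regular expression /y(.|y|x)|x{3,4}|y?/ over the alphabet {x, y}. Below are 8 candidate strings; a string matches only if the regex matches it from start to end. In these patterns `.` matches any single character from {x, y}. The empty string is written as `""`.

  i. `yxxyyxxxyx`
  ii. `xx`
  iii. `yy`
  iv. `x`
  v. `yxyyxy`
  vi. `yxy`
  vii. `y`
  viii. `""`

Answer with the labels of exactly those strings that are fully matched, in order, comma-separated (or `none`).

iii, vii, viii

i → no match
ii → no match
iii → match
iv → no match
v → no match
vi → no match
vii → match
viii → match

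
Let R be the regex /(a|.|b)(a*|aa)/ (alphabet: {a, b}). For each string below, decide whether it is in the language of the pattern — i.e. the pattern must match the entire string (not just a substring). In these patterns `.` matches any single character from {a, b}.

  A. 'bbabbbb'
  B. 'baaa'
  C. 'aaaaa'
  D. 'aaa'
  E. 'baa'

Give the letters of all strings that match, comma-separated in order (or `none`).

A. 'bbabbbb' → no match
B. 'baaa' → match
C. 'aaaaa' → match
D. 'aaa' → match
E. 'baa' → match

B, C, D, E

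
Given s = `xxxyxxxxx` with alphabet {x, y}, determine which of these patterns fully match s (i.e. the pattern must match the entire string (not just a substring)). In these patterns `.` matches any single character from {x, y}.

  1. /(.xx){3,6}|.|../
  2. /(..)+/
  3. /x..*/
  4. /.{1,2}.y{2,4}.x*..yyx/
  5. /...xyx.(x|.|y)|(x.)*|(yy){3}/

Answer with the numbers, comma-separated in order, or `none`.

1, 3

1 → match
2 → no match
3 → match
4 → no match — must end with `yyx`
5 → no match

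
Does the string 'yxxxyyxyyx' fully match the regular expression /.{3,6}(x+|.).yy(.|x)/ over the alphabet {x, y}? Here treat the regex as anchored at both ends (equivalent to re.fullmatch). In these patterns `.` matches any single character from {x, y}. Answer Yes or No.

Yes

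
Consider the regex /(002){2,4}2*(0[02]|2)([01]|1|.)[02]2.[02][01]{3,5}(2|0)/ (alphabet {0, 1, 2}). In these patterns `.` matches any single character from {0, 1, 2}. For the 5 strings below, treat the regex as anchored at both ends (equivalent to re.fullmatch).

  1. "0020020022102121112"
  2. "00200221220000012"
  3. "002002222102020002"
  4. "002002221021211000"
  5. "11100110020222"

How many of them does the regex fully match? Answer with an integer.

1 → match
2 → match
3 → match
4 → match
5 → no match — must start with "002"
Total matched: 4

4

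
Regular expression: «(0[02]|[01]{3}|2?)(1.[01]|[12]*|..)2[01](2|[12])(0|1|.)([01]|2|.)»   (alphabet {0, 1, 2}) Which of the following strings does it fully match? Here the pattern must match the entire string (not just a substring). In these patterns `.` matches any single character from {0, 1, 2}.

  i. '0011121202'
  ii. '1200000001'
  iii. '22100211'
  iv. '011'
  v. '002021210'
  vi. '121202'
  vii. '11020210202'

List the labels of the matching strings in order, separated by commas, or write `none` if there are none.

i, v, vi

i → match
ii → no match
iii → no match
iv → no match
v → match
vi → match
vii → no match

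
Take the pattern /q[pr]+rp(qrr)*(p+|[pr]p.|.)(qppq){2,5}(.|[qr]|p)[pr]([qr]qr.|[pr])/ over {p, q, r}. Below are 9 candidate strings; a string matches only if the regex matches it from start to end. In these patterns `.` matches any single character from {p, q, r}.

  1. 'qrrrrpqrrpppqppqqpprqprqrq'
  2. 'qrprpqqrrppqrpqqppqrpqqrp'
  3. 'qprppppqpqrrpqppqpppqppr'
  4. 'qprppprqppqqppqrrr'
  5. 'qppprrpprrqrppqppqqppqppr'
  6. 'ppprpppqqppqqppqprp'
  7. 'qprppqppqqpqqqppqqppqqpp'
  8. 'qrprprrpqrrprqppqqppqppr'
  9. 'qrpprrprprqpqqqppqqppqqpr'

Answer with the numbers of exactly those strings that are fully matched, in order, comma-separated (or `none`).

4

1 → no match
2 → no match
3 → no match
4 → match
5 → no match
6 → no match — must start with 'q'
7 → no match
8 → no match
9 → no match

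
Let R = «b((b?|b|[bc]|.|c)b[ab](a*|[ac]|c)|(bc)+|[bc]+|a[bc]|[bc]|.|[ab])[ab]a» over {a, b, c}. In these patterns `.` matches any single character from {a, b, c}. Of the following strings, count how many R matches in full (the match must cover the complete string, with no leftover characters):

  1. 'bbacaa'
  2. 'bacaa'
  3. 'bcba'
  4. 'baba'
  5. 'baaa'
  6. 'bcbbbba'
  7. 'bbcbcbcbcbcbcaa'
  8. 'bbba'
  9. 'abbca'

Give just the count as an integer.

1. 'bbacaa' → match
2. 'bacaa' → match
3. 'bcba' → match
4. 'baba' → match
5. 'baaa' → match
6. 'bcbbbba' → match
7 → match
8. 'bbba' → match
9. 'abbca' → no match — must start with 'b'
Total matched: 8

8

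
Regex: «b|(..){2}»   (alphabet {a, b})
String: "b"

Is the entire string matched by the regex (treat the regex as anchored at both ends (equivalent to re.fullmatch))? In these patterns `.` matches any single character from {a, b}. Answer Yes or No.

Yes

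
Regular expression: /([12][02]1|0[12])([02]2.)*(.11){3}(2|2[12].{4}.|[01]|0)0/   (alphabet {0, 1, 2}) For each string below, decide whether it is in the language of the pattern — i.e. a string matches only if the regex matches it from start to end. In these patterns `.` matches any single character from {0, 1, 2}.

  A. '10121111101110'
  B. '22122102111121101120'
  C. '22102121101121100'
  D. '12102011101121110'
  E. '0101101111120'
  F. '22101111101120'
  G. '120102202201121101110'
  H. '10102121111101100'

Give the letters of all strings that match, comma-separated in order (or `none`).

A, B, C, D, E, F, H

A → match
B → match
C → match
D → match
E → match
F → match
G → no match
H → match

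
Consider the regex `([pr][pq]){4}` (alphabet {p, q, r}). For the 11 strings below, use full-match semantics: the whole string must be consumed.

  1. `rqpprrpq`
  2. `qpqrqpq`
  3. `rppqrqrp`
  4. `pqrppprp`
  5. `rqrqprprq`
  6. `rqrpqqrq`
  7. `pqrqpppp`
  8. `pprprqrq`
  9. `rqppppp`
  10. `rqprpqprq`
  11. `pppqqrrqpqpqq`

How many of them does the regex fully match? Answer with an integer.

1. `rqpprrpq` → no match
2. `qpqrqpq` → no match
3. `rppqrqrp` → match
4. `pqrppprp` → match
5. `rqrqprprq` → no match
6. `rqrpqqrq` → no match
7. `pqrqpppp` → match
8. `pprprqrq` → match
9. `rqppppp` → no match
10. `rqprpqprq` → no match
11 → no match
Total matched: 4

4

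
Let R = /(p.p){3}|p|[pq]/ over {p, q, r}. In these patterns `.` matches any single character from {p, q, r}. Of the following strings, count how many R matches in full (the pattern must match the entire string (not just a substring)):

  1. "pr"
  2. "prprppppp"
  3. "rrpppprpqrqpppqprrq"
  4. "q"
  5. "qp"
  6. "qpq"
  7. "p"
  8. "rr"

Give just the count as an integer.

1 → no match
2 → no match
3 → no match
4 → match
5 → no match
6 → no match
7 → match
8 → no match
Total matched: 2

2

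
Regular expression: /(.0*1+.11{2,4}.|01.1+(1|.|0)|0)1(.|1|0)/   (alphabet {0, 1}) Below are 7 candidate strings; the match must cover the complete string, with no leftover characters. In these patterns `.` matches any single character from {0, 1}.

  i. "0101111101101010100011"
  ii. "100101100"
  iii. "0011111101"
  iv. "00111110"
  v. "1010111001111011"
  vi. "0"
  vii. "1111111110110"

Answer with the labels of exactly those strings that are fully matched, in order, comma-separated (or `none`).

i → no match
ii. "100101100" → no match
iii. "0011111101" → no match
iv. "00111110" → no match
v → no match
vi. "0" → no match
vii → no match

none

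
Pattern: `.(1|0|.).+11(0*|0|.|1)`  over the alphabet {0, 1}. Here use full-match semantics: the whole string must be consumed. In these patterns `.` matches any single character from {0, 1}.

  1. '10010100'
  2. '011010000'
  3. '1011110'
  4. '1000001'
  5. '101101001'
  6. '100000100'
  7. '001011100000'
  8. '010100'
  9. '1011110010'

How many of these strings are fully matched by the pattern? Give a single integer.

2

1 → no match
2 → no match
3 → match
4 → no match
5 → no match
6 → no match
7 → match
8 → no match
9 → no match
Total matched: 2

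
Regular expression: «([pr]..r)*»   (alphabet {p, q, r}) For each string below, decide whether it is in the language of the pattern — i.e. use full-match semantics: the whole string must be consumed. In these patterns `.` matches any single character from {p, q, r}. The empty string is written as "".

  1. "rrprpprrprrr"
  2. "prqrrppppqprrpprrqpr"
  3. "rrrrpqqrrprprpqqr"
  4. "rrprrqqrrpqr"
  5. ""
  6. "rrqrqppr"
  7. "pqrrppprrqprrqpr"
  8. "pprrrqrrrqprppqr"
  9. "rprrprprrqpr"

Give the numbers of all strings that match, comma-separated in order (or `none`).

1 → match
2 → no match
3 → no match
4 → match
5 → match
6 → no match
7 → match
8 → match
9 → match

1, 4, 5, 7, 8, 9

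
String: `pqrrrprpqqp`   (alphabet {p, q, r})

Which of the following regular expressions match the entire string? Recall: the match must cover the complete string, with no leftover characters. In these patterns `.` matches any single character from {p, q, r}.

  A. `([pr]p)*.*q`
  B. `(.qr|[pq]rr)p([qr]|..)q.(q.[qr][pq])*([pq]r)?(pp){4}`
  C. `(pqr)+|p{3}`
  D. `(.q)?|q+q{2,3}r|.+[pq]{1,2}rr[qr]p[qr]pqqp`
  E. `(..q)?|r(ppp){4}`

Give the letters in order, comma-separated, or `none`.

A → no match — must end with `q`
B → no match — must end with `pp`
C → no match
D → match
E → no match

D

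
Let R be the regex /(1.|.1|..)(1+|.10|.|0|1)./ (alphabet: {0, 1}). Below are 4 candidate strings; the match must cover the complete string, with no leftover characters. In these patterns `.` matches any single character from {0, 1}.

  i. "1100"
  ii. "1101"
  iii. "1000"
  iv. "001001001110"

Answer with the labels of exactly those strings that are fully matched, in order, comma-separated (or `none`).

i, ii, iii

i → match
ii → match
iii → match
iv → no match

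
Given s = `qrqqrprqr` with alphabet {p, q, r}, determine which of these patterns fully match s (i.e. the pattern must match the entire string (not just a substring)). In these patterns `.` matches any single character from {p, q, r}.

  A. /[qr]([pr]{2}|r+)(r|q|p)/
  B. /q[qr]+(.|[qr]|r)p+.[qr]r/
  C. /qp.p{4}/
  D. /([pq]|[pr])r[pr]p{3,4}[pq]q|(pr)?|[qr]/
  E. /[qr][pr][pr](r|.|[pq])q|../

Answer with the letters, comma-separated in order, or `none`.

B

A → no match
B → match
C → no match — must start with `qp`
D → no match
E → no match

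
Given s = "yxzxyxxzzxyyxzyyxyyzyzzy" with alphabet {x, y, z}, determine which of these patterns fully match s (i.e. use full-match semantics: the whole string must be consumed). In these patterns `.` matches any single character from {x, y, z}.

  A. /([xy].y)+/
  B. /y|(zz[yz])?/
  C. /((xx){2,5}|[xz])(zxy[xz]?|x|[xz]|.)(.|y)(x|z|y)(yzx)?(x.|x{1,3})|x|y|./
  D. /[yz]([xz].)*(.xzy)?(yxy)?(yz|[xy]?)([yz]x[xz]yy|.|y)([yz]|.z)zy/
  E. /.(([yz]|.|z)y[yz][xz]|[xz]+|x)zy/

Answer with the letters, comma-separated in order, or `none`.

A → no match
B → no match
C → no match
D → match
E → no match

D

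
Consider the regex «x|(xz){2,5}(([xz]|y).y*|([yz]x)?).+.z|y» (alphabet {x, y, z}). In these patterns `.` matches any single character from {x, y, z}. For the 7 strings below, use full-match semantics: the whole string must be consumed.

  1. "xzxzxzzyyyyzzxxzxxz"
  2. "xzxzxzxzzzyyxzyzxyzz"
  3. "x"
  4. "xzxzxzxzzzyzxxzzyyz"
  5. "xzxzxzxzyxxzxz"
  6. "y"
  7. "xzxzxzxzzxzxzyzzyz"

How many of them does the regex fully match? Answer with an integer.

1 → match
2 → match
3. "x" → match
4 → match
5 → match
6. "y" → match
7 → match
Total matched: 7

7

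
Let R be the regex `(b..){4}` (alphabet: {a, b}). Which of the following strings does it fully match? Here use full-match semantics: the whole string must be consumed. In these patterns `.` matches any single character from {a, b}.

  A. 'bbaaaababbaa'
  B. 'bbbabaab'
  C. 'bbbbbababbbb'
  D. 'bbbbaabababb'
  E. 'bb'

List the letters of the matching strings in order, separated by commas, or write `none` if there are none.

A. 'bbaaaababbaa' → no match
B. 'bbbabaab' → no match
C. 'bbbbbababbbb' → match
D. 'bbbbaabababb' → no match
E. 'bb' → no match

C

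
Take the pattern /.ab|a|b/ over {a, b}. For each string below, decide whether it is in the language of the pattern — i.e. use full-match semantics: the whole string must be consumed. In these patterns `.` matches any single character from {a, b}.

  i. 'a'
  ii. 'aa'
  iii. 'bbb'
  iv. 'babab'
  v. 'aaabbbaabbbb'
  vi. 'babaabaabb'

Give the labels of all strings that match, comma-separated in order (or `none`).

i

i. 'a' → match
ii. 'aa' → no match
iii. 'bbb' → no match
iv. 'babab' → no match
v. 'aaabbbaabbbb' → no match
vi. 'babaabaabb' → no match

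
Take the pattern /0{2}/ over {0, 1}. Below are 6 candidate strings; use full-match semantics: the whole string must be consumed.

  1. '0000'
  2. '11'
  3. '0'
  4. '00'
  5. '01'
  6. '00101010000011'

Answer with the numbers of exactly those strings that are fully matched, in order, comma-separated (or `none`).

4

1 → no match
2 → no match — must start with '0'
3 → no match
4 → match
5 → no match — must end with '0'
6 → no match — must end with '0'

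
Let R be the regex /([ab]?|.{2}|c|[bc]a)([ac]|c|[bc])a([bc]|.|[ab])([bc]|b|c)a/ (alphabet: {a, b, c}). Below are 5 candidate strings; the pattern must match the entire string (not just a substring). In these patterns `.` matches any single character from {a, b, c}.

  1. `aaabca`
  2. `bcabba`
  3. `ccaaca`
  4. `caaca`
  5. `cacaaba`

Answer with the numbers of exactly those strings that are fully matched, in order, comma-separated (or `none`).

1, 2, 3, 4, 5

1. `aaabca` → match
2. `bcabba` → match
3. `ccaaca` → match
4. `caaca` → match
5. `cacaaba` → match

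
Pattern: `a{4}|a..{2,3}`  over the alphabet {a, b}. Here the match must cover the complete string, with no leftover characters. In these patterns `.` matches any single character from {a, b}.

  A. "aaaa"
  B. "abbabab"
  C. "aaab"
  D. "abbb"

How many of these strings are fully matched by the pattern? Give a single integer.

A. "aaaa" → match
B. "abbabab" → no match
C. "aaab" → match
D. "abbb" → match
Total matched: 3

3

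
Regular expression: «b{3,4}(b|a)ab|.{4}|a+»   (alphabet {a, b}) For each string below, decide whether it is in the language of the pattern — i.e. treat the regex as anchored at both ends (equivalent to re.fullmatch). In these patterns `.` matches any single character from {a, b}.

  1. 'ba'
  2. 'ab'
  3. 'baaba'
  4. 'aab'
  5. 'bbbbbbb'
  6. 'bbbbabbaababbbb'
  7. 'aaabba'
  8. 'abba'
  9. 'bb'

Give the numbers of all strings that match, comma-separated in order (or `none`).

1 → no match
2 → no match
3 → no match
4 → no match
5 → no match
6 → no match
7 → no match
8 → match
9 → no match

8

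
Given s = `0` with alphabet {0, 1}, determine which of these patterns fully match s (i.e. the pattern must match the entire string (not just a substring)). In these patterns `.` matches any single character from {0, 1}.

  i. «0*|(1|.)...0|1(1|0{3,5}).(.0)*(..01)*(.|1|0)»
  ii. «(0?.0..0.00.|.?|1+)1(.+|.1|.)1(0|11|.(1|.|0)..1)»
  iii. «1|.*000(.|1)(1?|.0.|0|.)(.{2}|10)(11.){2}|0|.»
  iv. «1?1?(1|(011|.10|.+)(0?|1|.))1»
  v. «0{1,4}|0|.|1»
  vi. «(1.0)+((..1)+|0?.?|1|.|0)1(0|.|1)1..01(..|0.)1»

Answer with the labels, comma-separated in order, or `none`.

i → match
ii → no match
iii → match
iv → no match — must end with `1`
v → match
vi → no match — must start with `1`

i, iii, v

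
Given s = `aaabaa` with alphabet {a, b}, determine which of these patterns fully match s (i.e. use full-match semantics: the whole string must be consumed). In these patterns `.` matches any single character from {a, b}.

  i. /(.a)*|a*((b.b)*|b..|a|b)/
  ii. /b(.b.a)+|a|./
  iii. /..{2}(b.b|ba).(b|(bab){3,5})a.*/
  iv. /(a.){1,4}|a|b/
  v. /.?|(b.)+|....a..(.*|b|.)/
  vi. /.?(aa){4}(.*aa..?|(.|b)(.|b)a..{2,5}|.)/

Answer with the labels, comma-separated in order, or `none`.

i, iv

i → match
ii → no match
iii → no match
iv → match
v → no match
vi → no match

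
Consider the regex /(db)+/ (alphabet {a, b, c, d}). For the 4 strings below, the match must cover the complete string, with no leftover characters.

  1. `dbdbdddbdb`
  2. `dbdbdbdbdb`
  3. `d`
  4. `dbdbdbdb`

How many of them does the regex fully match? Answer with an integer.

2

1 → no match
2 → match
3 → no match — must start with `db`
4 → match
Total matched: 2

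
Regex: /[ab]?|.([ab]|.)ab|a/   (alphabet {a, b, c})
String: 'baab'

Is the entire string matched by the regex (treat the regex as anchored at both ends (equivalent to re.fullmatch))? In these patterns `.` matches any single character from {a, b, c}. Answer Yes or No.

Yes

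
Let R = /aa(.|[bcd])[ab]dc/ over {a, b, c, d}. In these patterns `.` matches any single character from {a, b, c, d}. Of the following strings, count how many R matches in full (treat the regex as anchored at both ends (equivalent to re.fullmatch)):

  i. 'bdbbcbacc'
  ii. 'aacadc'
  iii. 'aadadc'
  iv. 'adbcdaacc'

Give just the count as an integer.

2

i → no match — must start with 'aa'
ii → match
iii → match
iv → no match — must start with 'aa'
Total matched: 2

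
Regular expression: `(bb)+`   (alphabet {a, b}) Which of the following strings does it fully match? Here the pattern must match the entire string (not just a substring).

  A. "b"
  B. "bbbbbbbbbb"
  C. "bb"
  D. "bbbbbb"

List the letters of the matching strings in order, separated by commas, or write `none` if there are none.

A → no match — must start with "bb"
B → match
C → match
D → match

B, C, D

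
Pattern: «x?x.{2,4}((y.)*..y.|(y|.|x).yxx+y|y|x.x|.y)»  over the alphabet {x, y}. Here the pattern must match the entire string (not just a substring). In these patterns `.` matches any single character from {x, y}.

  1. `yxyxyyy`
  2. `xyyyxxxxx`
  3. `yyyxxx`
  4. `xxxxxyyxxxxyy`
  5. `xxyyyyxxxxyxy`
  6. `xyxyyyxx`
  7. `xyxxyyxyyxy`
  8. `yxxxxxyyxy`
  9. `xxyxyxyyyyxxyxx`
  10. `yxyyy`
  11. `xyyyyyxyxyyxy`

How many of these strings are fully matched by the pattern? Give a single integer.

1 → no match
2 → no match
3 → no match
4 → no match
5 → no match
6 → no match
7 → no match
8 → no match
9 → no match
10 → no match
11 → no match
Total matched: 0

0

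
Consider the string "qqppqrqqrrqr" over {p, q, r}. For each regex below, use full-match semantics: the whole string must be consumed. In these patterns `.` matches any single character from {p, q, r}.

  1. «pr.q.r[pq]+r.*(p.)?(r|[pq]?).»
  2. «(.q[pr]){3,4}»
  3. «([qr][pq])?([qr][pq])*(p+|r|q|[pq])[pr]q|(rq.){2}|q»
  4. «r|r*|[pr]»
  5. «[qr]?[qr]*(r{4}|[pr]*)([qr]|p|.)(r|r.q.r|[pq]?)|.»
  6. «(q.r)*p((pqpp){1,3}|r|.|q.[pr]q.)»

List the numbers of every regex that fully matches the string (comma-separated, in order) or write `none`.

2

1 → no match — must start with "pr"
2 → match
3 → no match
4 → no match
5 → no match
6 → no match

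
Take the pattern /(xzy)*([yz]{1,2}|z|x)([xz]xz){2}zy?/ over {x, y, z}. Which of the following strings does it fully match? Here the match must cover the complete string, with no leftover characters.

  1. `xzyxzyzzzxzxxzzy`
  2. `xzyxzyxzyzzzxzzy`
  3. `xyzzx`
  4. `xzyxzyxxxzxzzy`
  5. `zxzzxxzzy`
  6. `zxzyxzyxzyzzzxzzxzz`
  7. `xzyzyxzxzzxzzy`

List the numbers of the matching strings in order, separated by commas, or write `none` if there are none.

1

1 → match
2 → no match
3 → no match
4 → no match
5 → no match
6 → no match
7 → no match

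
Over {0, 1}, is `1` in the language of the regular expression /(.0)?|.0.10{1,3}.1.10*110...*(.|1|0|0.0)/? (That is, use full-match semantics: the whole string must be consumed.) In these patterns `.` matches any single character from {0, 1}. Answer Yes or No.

No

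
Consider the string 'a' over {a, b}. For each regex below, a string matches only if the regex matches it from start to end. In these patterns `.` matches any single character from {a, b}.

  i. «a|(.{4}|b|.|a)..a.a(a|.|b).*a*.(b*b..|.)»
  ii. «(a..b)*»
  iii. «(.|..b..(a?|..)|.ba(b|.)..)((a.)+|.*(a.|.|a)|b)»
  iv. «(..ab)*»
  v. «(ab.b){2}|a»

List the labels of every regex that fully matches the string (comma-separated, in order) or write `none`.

i, v

i → match
ii → no match
iii → no match
iv → no match
v → match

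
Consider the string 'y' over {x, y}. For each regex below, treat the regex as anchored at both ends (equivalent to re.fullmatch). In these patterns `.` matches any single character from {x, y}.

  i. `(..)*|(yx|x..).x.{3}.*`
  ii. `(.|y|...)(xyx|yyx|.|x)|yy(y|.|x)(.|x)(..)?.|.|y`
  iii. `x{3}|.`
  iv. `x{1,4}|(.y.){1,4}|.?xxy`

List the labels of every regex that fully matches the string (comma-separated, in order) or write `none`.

ii, iii

i → no match
ii → match
iii → match
iv → no match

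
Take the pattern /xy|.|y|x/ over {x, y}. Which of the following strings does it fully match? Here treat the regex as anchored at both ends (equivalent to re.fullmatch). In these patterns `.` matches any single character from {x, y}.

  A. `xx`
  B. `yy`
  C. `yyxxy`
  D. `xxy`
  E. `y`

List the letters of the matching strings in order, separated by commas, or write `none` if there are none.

A → no match
B → no match
C → no match
D → no match
E → match

E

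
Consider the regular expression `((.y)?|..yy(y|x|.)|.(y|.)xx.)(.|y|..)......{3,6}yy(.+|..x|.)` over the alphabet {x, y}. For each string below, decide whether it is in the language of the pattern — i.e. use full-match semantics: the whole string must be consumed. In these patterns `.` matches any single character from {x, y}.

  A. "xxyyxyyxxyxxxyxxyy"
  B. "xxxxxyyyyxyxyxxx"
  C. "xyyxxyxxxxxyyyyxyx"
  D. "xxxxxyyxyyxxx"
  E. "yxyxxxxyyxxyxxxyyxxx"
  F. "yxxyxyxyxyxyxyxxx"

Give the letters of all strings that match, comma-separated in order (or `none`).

C

A → no match
B → no match
C → match
D → no match
E → no match
F → no match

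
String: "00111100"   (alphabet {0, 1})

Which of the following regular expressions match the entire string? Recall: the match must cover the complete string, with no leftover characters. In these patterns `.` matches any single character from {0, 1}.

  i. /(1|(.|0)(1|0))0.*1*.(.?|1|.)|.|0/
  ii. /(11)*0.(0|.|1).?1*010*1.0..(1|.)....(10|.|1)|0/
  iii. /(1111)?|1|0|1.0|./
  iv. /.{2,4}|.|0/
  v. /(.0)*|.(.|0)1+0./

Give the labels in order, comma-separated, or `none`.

v

i → no match
ii → no match
iii → no match
iv → no match
v → match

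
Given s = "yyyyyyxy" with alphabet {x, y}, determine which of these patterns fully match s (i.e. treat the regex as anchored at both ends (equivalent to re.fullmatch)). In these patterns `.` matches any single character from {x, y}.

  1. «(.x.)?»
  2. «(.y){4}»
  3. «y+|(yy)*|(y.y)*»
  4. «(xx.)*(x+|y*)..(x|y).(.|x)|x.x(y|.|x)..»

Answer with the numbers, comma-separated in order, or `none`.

2, 4

1 → no match
2 → match
3 → no match
4 → match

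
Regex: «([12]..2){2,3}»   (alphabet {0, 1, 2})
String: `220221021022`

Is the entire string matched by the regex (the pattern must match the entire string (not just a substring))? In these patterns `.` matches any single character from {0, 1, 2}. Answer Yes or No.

Yes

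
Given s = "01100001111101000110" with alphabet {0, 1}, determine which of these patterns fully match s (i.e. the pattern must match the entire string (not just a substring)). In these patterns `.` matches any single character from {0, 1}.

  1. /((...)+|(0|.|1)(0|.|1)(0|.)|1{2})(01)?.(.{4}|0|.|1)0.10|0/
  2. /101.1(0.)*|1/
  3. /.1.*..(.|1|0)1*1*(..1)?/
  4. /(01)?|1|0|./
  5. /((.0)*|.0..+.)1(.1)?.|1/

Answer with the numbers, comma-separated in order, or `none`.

1, 3

1 → match
2 → no match
3 → match
4 → no match
5 → no match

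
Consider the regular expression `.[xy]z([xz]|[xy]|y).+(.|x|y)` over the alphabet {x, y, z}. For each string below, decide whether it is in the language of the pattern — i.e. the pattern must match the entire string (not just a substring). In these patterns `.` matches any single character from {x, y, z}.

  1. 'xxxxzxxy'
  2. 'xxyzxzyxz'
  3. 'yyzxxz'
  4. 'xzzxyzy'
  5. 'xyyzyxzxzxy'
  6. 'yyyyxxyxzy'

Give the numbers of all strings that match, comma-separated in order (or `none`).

3

1 → no match
2 → no match
3 → match
4 → no match
5 → no match
6 → no match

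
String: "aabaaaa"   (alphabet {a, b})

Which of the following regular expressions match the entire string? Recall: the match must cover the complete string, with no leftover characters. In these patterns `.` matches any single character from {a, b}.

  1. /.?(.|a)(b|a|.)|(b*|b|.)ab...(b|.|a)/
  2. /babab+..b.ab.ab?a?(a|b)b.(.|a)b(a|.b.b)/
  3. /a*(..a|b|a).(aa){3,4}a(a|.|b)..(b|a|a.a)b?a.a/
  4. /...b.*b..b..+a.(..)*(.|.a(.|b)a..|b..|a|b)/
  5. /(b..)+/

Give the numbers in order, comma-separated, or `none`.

1 → match
2 → no match — must start with "babab"
3 → no match
4 → no match
5 → no match — must start with "b"

1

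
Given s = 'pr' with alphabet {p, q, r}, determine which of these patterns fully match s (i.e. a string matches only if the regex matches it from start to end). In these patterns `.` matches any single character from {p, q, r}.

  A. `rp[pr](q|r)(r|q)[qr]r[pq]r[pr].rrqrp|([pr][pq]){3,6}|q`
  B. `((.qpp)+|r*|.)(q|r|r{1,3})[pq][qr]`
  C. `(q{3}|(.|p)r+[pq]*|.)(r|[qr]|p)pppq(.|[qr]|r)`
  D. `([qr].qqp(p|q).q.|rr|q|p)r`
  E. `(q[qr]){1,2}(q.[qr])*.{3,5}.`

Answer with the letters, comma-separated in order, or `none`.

D

A → no match
B → no match
C → no match
D → match
E → no match — must start with 'q'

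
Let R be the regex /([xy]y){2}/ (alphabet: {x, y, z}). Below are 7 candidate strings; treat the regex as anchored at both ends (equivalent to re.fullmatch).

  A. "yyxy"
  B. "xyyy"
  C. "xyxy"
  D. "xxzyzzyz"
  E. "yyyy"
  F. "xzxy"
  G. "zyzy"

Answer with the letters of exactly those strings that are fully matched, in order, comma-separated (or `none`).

A, B, C, E

A → match
B → match
C → match
D → no match — must end with "y"
E → match
F → no match
G → no match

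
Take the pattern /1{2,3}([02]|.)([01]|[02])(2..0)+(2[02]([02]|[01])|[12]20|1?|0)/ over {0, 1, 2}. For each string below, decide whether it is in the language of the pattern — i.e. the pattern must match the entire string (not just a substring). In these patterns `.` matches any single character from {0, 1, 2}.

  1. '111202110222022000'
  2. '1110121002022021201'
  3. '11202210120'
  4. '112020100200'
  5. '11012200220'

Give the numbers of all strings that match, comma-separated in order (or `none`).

1 → match
2 → no match
3 → match
4 → no match
5 → match

1, 3, 5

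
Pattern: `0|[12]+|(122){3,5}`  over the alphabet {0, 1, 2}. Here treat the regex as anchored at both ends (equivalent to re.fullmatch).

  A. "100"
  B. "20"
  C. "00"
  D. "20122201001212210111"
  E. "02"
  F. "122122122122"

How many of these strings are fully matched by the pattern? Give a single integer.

A → no match
B → no match
C → no match
D → no match
E → no match
F → match
Total matched: 1

1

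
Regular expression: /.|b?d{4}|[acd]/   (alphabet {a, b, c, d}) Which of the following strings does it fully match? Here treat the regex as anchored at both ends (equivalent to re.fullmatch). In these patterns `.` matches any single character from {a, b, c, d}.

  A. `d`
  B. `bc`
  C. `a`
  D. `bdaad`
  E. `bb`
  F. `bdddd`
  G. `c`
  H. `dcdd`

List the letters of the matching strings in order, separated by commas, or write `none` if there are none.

A → match
B → no match
C → match
D → no match
E → no match
F → match
G → match
H → no match

A, C, F, G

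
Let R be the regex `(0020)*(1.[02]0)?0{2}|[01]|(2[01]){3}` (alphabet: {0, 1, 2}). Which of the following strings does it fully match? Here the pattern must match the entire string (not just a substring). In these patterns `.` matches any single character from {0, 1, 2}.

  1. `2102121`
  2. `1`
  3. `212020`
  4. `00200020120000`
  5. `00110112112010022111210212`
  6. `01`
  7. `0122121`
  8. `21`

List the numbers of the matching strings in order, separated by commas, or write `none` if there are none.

2, 3, 4

1 → no match
2 → match
3 → match
4 → match
5 → no match
6 → no match
7 → no match
8 → no match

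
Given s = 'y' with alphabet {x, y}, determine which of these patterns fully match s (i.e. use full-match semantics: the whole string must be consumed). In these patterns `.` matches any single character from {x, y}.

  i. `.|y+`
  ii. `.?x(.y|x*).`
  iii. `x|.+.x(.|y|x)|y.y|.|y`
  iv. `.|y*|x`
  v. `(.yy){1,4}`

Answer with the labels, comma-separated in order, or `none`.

i → match
ii → no match
iii → match
iv → match
v → no match — must end with 'yy'

i, iii, iv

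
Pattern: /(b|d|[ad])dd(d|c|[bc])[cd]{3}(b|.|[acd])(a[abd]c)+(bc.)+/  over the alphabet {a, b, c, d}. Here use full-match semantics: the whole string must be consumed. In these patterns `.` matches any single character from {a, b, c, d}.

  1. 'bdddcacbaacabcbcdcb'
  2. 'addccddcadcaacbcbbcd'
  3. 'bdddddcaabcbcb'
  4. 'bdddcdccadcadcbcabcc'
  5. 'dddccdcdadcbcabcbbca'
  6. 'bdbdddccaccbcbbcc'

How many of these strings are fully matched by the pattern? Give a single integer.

1 → no match
2 → match
3 → match
4 → match
5 → match
6 → no match
Total matched: 4

4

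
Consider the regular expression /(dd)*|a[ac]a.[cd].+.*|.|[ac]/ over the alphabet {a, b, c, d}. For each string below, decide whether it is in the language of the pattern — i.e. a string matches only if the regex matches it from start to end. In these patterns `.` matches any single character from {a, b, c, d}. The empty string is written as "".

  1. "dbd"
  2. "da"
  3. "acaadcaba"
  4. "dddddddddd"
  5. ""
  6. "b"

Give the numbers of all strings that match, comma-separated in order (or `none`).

1 → no match
2 → no match
3 → match
4 → match
5 → match
6 → match

3, 4, 5, 6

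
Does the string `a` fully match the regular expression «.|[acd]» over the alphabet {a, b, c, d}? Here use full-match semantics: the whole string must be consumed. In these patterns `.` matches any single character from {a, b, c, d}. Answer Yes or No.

Yes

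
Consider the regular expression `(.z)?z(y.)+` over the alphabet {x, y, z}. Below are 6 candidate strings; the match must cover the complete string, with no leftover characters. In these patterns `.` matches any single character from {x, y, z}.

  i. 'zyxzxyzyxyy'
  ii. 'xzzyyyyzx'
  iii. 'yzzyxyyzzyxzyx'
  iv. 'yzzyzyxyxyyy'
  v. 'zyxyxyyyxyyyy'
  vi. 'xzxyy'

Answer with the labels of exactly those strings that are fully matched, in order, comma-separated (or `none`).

v

i. 'zyxzxyzyxyy' → no match
ii. 'xzzyyyyzx' → no match
iii → no match
iv. 'yzzyzyxyxyyy' → no match
v → match
vi. 'xzxyy' → no match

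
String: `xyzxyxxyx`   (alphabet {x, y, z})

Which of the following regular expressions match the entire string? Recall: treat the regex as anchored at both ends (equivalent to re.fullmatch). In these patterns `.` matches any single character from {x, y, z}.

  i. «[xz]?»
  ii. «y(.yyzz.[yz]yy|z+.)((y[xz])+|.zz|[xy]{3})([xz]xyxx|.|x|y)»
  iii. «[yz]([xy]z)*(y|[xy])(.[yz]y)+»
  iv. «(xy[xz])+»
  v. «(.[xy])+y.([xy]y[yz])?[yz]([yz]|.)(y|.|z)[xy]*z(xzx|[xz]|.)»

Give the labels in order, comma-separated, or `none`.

i → no match
ii → no match — must start with `y`
iii → no match — must end with `y`
iv → match
v → no match

iv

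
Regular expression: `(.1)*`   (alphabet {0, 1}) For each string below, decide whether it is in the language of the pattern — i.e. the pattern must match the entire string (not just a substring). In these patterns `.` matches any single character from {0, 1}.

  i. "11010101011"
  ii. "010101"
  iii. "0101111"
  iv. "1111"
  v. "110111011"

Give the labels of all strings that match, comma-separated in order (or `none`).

i → no match
ii → match
iii → no match
iv → match
v → no match

ii, iv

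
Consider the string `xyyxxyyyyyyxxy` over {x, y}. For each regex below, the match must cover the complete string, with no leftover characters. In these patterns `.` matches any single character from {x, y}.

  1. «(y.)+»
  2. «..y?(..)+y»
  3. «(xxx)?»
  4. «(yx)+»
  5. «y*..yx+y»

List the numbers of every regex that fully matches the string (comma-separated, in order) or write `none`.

2

1 → no match — must start with `y`
2 → match
3 → no match
4 → no match — must start with `yx`
5 → no match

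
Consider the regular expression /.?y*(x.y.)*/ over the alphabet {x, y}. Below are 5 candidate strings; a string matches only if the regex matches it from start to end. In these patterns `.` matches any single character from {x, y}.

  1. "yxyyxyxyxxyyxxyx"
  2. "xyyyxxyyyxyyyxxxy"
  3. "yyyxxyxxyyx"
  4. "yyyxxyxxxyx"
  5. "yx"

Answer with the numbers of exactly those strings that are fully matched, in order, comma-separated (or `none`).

3, 4

1 → no match
2 → no match
3. "yyyxxyxxyyx" → match
4. "yyyxxyxxxyx" → match
5. "yx" → no match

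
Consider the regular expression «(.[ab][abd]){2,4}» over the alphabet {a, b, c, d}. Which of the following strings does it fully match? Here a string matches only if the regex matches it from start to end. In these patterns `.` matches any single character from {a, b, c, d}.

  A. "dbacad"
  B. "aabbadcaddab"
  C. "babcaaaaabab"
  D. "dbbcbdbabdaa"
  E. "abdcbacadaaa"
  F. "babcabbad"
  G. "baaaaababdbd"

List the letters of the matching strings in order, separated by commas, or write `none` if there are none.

A → match
B → match
C → match
D → match
E → match
F → match
G → match

A, B, C, D, E, F, G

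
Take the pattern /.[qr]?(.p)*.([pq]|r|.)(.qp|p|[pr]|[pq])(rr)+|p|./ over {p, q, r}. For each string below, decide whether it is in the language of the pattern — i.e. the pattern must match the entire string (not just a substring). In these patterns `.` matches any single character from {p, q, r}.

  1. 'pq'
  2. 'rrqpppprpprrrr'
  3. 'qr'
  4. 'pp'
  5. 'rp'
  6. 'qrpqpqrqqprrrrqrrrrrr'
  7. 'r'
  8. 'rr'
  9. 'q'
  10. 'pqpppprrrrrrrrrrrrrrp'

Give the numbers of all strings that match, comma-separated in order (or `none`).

1 → no match
2 → no match
3 → no match
4 → no match
5 → no match
6 → no match
7 → match
8 → no match
9 → match
10 → no match

7, 9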